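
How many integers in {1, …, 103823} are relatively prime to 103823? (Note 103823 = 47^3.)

101614

φ(47^3) = 47^2·(47−1) = 2209·46 = 101614.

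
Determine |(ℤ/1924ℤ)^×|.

864

Prime factorization: 1924 = 2**2 × 13 × 37.
φ(1924) = 1924 · (1 − 1/2) · (1 − 1/13) · (1 − 1/37)
       = 1924 · 432/962 = 864.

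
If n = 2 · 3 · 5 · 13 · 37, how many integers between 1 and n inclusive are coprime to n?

3456

φ(2) = 2 − 1 = 1.
φ(3) = 3 − 1 = 2.
φ(5) = 5 − 1 = 4.
φ(13) = 13 − 1 = 12.
φ(37) = 37 − 1 = 36.
Multiply: 1 · 2 · 4 · 12 · 36 = 3456.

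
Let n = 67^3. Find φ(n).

φ(67^3) = 67^2·(67−1) = 4489·66 = 296274.

296274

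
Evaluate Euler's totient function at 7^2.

42

φ(49) = 49 · (1 − 1/7)
       = 49 · 6/7 = 42.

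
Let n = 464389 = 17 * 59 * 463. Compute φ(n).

φ(17) = 17 − 1 = 16.
φ(59) = 59 − 1 = 58.
φ(463) = 463 − 1 = 462.
Multiply: 16 · 58 · 462 = 428736.

428736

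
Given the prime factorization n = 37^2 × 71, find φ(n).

93240

φ(37^2) = 37^2 − 37^1 = 1369 − 37 = 1332.
φ(71) = 71 − 1 = 70.
φ(97199) = 1332 × 70 = 93240.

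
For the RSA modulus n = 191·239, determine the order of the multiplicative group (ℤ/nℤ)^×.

φ(pq) = (p−1)(q−1) = 190 · 238 = 45220.

45220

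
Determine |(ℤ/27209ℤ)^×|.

Factor 27209: 27209 = 7 × 13^2 × 23.
φ(27209) = 27209 · (1 − 1/7) · (1 − 1/13) · (1 − 1/23)
       = 27209 · 1584/2093 = 20592.

20592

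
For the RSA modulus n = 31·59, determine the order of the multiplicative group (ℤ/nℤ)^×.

1740

For distinct primes, φ(pq) = (p−1)(q−1) = 30 × 58 = 1740.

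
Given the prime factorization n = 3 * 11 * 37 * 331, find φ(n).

237600

φ(404151) = 404151 · (1 − 1/3) · (1 − 1/11) · (1 − 1/37) · (1 − 1/331)
       = 404151 · 237600/404151 = 237600.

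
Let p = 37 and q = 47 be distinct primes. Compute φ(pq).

1656

φ(pq) = (p−1)(q−1) = 36 · 46 = 1656.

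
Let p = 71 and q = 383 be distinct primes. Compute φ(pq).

φ(n) = (p − 1)(q − 1) = (71−1)(383−1) = 70·382 = 26740.

26740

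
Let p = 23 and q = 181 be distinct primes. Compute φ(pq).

3960

φ(23) = 23 − 1 = 22.
φ(181) = 181 − 1 = 180.
Since φ is multiplicative, φ(4163) = 22 · 180 = 3960.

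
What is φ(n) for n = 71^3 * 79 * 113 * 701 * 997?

φ(71^3) = 71^2·(71−1) = 5041·70 = 352870.
φ(79) = 79 − 1 = 78.
φ(113) = 113 − 1 = 112.
φ(701) = 701 − 1 = 700.
φ(997) = 997 − 1 = 996.
φ(2233025884038809) = 352870 × 78 × 112 × 700 × 996 = 2149239141504000.

2149239141504000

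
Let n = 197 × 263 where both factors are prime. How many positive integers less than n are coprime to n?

φ(n) = (p − 1)(q − 1) = (197−1)(263−1) = 196·262 = 51352.

51352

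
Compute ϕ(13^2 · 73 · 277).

φ(13^2) = 13^1·(13−1) = 13·12 = 156.
φ(73) = 73 − 1 = 72.
φ(277) = 277 − 1 = 276.
φ(3417349) = 156 × 72 × 276 = 3100032.

3100032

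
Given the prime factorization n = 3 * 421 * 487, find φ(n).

φ(615081) = 615081 · (1 − 1/3) · (1 − 1/421) · (1 − 1/487)
       = 615081 · 408240/615081 = 408240.

408240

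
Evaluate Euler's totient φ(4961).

4961 = 11^2 · 41.
φ(11^2) = 11^1·(11−1) = 11·10 = 110.
φ(41) = 41 − 1 = 40.
φ(4961) = 110 × 40 = 4400.

4400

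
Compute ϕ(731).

672

First factor: 731 = 17 × 43.
φ(731) = 731 · (1 − 1/17) · (1 − 1/43)
       = 731 · 672/731 = 672.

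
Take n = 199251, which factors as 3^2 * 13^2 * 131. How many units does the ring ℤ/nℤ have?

φ(199251) = 199251 · (1 − 1/3) · (1 − 1/13) · (1 − 1/131)
       = 199251 · 3120/5109 = 121680.

121680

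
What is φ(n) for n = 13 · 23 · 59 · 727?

φ(12825007) = 12825007 · (1 − 1/13) · (1 − 1/23) · (1 − 1/59) · (1 − 1/727)
       = 12825007 · 11116512/12825007 = 11116512.

11116512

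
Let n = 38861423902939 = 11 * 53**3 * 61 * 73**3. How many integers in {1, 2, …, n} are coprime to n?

33626723270400

φ(38861423902939) = 38861423902939 · (1 − 1/11) · (1 − 1/53) · (1 − 1/61) · (1 − 1/73)
       = 38861423902939 · 2246400/2596099 = 33626723270400.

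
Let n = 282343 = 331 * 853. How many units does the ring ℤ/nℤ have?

φ(331) = 331 − 1 = 330.
φ(853) = 853 − 1 = 852.
Multiply: 330 · 852 = 281160.

281160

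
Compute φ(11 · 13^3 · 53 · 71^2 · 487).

2547205315200

φ(11) = 11 − 1 = 10.
φ(13^3) = 13^3 − 13^2 = 2197 − 169 = 2028.
φ(53) = 53 − 1 = 52.
φ(71^2) = 71^2 − 71^1 = 5041 − 71 = 4970.
φ(487) = 487 − 1 = 486.
φ(3144446936917) = 10 × 2028 × 52 × 4970 × 486 = 2547205315200.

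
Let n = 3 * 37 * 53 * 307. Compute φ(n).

1145664

φ(1806081) = 1806081 · (1 − 1/3) · (1 − 1/37) · (1 − 1/53) · (1 − 1/307)
       = 1806081 · 1145664/1806081 = 1145664.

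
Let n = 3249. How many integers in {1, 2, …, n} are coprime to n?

2052

3249 = 3^2 · 19^2.
φ(3249) = 3249 · (1 − 1/3) · (1 − 1/19)
       = 3249 · 36/57 = 2052.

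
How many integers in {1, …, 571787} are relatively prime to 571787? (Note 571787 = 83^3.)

564898

φ(83^3) = 83^2·(83−1) = 6889·82 = 564898.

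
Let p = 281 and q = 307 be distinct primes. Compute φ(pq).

85680

φ(n) = (p − 1)(q − 1) = (281−1)(307−1) = 280·306 = 85680.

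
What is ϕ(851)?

Factor 851: 851 = 23 · 37.
φ(23) = 23 − 1 = 22.
φ(37) = 37 − 1 = 36.
Since φ is multiplicative, φ(851) = 22 · 36 = 792.

792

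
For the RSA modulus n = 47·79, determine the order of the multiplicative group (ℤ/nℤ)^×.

3588

φ(pq) = (p−1)(q−1) = 46 · 78 = 3588.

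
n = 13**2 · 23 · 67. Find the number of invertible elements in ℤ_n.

226512

φ(260429) = 260429 · (1 − 1/13) · (1 − 1/23) · (1 − 1/67)
       = 260429 · 17424/20033 = 226512.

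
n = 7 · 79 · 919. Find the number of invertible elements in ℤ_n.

429624

φ(508207) = 508207 · (1 − 1/7) · (1 − 1/79) · (1 − 1/919)
       = 508207 · 429624/508207 = 429624.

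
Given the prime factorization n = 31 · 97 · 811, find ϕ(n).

φ(2438677) = 2438677 · (1 − 1/31) · (1 − 1/97) · (1 − 1/811)
       = 2438677 · 2332800/2438677 = 2332800.

2332800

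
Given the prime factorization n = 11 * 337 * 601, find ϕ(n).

2016000

φ(11) = 11 − 1 = 10.
φ(337) = 337 − 1 = 336.
φ(601) = 601 − 1 = 600.
Multiply: 10 · 336 · 600 = 2016000.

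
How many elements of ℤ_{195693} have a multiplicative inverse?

120960

Prime factorization: 195693 = 3 * 37 * 41 * 43.
φ(195693) = 195693 · (1 − 1/3) · (1 − 1/37) · (1 − 1/41) · (1 − 1/43)
       = 195693 · 120960/195693 = 120960.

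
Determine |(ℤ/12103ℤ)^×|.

9072

First factor: 12103 = 7^2 · 13 · 19.
φ(7^2) = 7^1·(7−1) = 7·6 = 42.
φ(13) = 13 − 1 = 12.
φ(19) = 19 − 1 = 18.
Multiply: 42 · 12 · 18 = 9072.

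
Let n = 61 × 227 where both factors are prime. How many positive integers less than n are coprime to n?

φ(pq) = (p−1)(q−1) = 60 · 226 = 13560.

13560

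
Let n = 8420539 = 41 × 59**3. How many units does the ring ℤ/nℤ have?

8075920

φ(41) = 41 − 1 = 40.
φ(59^3) = 59^3 − 59^2 = 205379 − 3481 = 201898.
Multiply: 40 · 201898 = 8075920.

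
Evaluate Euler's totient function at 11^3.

φ(11^3) = 11^3 − 11^2 = 1331 − 121 = 1210.

1210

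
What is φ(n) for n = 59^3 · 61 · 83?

993338160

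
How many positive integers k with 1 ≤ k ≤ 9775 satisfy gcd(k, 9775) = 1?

First factor: 9775 = 5^2 × 17 × 23.
φ(5^2) = 5^2 − 5^1 = 25 − 5 = 20.
φ(17) = 17 − 1 = 16.
φ(23) = 23 − 1 = 22.
φ(9775) = 20 × 16 × 22 = 7040.

7040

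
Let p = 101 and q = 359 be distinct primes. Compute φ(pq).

35800

φ(pq) = (p−1)(q−1) = 100 · 358 = 35800.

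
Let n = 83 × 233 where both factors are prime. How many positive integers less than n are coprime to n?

φ(19339) = 19339 · (1 − 1/83) · (1 − 1/233)
       = 19339 · 19024/19339 = 19024.

19024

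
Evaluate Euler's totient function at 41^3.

φ(41^3) = 41^3 − 41^2 = 68921 − 1681 = 67240.

67240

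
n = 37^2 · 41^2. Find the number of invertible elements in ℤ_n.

2184480

φ(37^2) = 37^2 − 37^1 = 1369 − 37 = 1332.
φ(41^2) = 41^2 − 41^1 = 1681 − 41 = 1640.
Since φ is multiplicative, φ(2301289) = 1332 · 1640 = 2184480.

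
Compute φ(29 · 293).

8176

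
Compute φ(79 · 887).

φ(79) = 79 − 1 = 78.
φ(887) = 887 − 1 = 886.
Multiply: 78 · 886 = 69108.

69108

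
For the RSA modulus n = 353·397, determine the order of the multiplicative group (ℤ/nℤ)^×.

φ(353) = 353 − 1 = 352.
φ(397) = 397 − 1 = 396.
φ(140141) = 352 × 396 = 139392.

139392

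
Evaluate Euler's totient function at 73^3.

383688

φ(73^3) = 73^2·(73−1) = 5329·72 = 383688.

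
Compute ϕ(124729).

First factor: 124729 = 11 · 17 · 23 · 29.
φ(124729) = 124729 · (1 − 1/11) · (1 − 1/17) · (1 − 1/23) · (1 − 1/29)
       = 124729 · 98560/124729 = 98560.

98560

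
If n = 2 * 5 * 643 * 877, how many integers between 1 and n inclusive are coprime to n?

2249568

φ(5639110) = 5639110 · (1 − 1/2) · (1 − 1/5) · (1 − 1/643) · (1 − 1/877)
       = 5639110 · 2249568/5639110 = 2249568.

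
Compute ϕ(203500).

72000

203500 = 2^2 · 5^3 · 11 · 37.
φ(203500) = 203500 · (1 − 1/2) · (1 − 1/5) · (1 − 1/11) · (1 − 1/37)
       = 203500 · 1440/4070 = 72000.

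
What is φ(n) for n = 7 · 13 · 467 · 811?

27177120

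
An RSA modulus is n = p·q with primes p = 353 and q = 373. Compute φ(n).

For distinct primes, φ(pq) = (p−1)(q−1) = 352 × 372 = 130944.

130944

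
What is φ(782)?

First factor: 782 = 2 × 17 × 23.
φ(2) = 2 − 1 = 1.
φ(17) = 17 − 1 = 16.
φ(23) = 23 − 1 = 22.
φ(782) = 1 × 16 × 22 = 352.

352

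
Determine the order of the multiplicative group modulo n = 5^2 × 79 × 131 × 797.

φ(5^2) = 5^1·(5−1) = 5·4 = 20.
φ(79) = 79 − 1 = 78.
φ(131) = 131 − 1 = 130.
φ(797) = 797 − 1 = 796.
Multiply: 20 · 78 · 130 · 796 = 161428800.

161428800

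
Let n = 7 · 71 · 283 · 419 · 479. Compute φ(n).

φ(28228796351) = 28228796351 · (1 − 1/7) · (1 − 1/71) · (1 − 1/283) · (1 − 1/419) · (1 − 1/479)
       = 28228796351 · 23664785760/28228796351 = 23664785760.

23664785760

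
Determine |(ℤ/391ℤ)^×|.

352

391 = 17 × 23.
φ(391) = 391 · (1 − 1/17) · (1 − 1/23)
       = 391 · 352/391 = 352.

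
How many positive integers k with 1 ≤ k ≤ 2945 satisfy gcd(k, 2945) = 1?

Prime factorization: 2945 = 5 · 19 · 31.
φ(2945) = 2945 · (1 − 1/5) · (1 − 1/19) · (1 − 1/31)
       = 2945 · 2160/2945 = 2160.

2160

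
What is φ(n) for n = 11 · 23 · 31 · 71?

462000

φ(11) = 11 − 1 = 10.
φ(23) = 23 − 1 = 22.
φ(31) = 31 − 1 = 30.
φ(71) = 71 − 1 = 70.
Multiply: 10 · 22 · 30 · 70 = 462000.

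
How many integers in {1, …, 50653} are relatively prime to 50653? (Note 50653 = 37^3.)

49284

φ(37^3) = 37^3 − 37^2 = 50653 − 1369 = 49284.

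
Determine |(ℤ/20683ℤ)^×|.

18144

Factor 20683: 20683 = 13 · 37 · 43.
φ(13) = 13 − 1 = 12.
φ(37) = 37 − 1 = 36.
φ(43) = 43 − 1 = 42.
φ(20683) = 12 × 36 × 42 = 18144.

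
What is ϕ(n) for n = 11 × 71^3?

3528700

φ(3937021) = 3937021 · (1 − 1/11) · (1 − 1/71)
       = 3937021 · 700/781 = 3528700.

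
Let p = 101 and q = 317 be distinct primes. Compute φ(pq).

For distinct primes, φ(pq) = (p−1)(q−1) = 100 × 316 = 31600.

31600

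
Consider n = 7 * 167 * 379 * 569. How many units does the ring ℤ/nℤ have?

φ(7) = 7 − 1 = 6.
φ(167) = 167 − 1 = 166.
φ(379) = 379 − 1 = 378.
φ(569) = 569 − 1 = 568.
Since φ is multiplicative, φ(252096019) = 6 · 166 · 378 · 568 = 213845184.

213845184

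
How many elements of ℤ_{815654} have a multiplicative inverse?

329280

Prime factorization: 815654 = 2 * 7^3 * 29 * 41.
φ(2) = 2 − 1 = 1.
φ(7^3) = 7^2·(7−1) = 49·6 = 294.
φ(29) = 29 − 1 = 28.
φ(41) = 41 − 1 = 40.
φ(815654) = 1 × 294 × 28 × 40 = 329280.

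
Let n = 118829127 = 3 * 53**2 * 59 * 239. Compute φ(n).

φ(118829127) = 118829127 · (1 − 1/3) · (1 − 1/53) · (1 − 1/59) · (1 − 1/239)
       = 118829127 · 1435616/2242059 = 76087648.

76087648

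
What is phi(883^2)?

φ(779689) = 779689 · (1 − 1/883)
       = 779689 · 882/883 = 778806.

778806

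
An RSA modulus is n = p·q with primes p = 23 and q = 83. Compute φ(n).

φ(pq) = (p−1)(q−1) = 22 · 82 = 1804.

1804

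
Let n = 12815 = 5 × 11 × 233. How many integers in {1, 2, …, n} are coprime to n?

φ(12815) = 12815 · (1 − 1/5) · (1 − 1/11) · (1 − 1/233)
       = 12815 · 9280/12815 = 9280.

9280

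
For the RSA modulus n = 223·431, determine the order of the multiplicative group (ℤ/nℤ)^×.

95460

φ(96113) = 96113 · (1 − 1/223) · (1 − 1/431)
       = 96113 · 95460/96113 = 95460.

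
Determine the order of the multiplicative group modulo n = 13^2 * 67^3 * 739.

φ(37562591833) = 37562591833 · (1 − 1/13) · (1 − 1/67) · (1 − 1/739)
       = 37562591833 · 584496/643669 = 34109433072.

34109433072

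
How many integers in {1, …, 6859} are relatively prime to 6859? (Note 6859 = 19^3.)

φ(19^3) = 19^3 − 19^2 = 6859 − 361 = 6498.

6498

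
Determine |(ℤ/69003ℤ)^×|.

69003 = 3^2 · 11 · 17 · 41.
φ(3^2) = 3^2 − 3^1 = 9 − 3 = 6.
φ(11) = 11 − 1 = 10.
φ(17) = 17 − 1 = 16.
φ(41) = 41 − 1 = 40.
Multiply: 6 · 10 · 16 · 40 = 38400.

38400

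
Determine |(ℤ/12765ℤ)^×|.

6336

Factor 12765: 12765 = 3 * 5 * 23 * 37.
φ(12765) = 12765 · (1 − 1/3) · (1 − 1/5) · (1 − 1/23) · (1 − 1/37)
       = 12765 · 6336/12765 = 6336.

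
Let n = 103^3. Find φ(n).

φ(1092727) = 1092727 · (1 − 1/103)
       = 1092727 · 102/103 = 1082118.

1082118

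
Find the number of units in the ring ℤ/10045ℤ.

First factor: 10045 = 5 · 7^2 · 41.
φ(10045) = 10045 · (1 − 1/5) · (1 − 1/7) · (1 − 1/41)
       = 10045 · 960/1435 = 6720.

6720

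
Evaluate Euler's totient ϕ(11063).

11063 = 13 · 23 · 37.
φ(11063) = 11063 · (1 − 1/13) · (1 − 1/23) · (1 − 1/37)
       = 11063 · 9504/11063 = 9504.

9504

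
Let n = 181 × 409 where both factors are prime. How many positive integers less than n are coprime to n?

73440

For distinct primes, φ(pq) = (p−1)(q−1) = 180 × 408 = 73440.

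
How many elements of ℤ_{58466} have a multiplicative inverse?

26400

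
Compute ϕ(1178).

540

Factor 1178: 1178 = 2 · 19 · 31.
φ(1178) = 1178 · (1 − 1/2) · (1 − 1/19) · (1 − 1/31)
       = 1178 · 540/1178 = 540.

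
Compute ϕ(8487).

5280

8487 = 3**2 · 23 · 41.
φ(8487) = 8487 · (1 − 1/3) · (1 − 1/23) · (1 − 1/41)
       = 8487 · 1760/2829 = 5280.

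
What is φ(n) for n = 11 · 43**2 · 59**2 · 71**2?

φ(11) = 11 − 1 = 10.
φ(43^2) = 43^2 − 43^1 = 1849 − 43 = 1806.
φ(59^2) = 59^2 − 59^1 = 3481 − 59 = 3422.
φ(71^2) = 71^1·(71−1) = 71·70 = 4970.
Since φ is multiplicative, φ(356903097419) = 10 · 1806 · 3422 · 4970 = 307152560400.

307152560400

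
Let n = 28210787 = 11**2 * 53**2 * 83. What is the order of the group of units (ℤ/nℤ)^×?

24859120

φ(11^2) = 11^2 − 11^1 = 121 − 11 = 110.
φ(53^2) = 53^1·(53−1) = 53·52 = 2756.
φ(83) = 83 − 1 = 82.
φ(28210787) = 110 × 2756 × 82 = 24859120.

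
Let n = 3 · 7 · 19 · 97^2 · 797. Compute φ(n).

φ(3) = 3 − 1 = 2.
φ(7) = 7 − 1 = 6.
φ(19) = 19 − 1 = 18.
φ(97^2) = 97^1·(97−1) = 97·96 = 9312.
φ(797) = 797 − 1 = 796.
Multiply: 2 · 6 · 18 · 9312 · 796 = 1601068032.

1601068032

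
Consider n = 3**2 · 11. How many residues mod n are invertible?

φ(3^2) = 3^1·(3−1) = 3·2 = 6.
φ(11) = 11 − 1 = 10.
Multiply: 6 · 10 = 60.

60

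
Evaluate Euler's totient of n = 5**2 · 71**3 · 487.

φ(4357566425) = 4357566425 · (1 − 1/5) · (1 − 1/71) · (1 − 1/487)
       = 4357566425 · 136080/172885 = 3429896400.

3429896400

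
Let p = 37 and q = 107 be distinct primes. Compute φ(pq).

φ(37) = 37 − 1 = 36.
φ(107) = 107 − 1 = 106.
φ(3959) = 36 × 106 = 3816.

3816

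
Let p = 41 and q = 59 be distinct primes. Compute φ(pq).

2320

φ(n) = (p − 1)(q − 1) = (41−1)(59−1) = 40·58 = 2320.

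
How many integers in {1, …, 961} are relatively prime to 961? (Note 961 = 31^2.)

930

φ(961) = 961 · (1 − 1/31)
       = 961 · 30/31 = 930.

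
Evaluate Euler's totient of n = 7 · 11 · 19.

1080

φ(1463) = 1463 · (1 − 1/7) · (1 − 1/11) · (1 − 1/19)
       = 1463 · 1080/1463 = 1080.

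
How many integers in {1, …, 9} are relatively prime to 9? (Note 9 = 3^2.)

φ(3^2) = 3^1·(3−1) = 3·2 = 6.

6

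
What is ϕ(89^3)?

φ(704969) = 704969 · (1 − 1/89)
       = 704969 · 88/89 = 697048.

697048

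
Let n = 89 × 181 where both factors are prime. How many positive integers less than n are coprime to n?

15840

φ(pq) = (p−1)(q−1) = 88 · 180 = 15840.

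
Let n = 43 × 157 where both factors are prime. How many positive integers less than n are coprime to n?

6552

φ(43) = 43 − 1 = 42.
φ(157) = 157 − 1 = 156.
Multiply: 42 · 156 = 6552.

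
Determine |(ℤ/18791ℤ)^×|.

16632

Factor 18791: 18791 = 19 · 23 · 43.
φ(18791) = 18791 · (1 − 1/19) · (1 − 1/23) · (1 − 1/43)
       = 18791 · 16632/18791 = 16632.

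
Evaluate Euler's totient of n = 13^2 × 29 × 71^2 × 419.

φ(13^2) = 13^1·(13−1) = 13·12 = 156.
φ(29) = 29 − 1 = 28.
φ(71^2) = 71^1·(71−1) = 71·70 = 4970.
φ(419) = 419 − 1 = 418.
Since φ is multiplicative, φ(10351789279) = 156 · 28 · 4970 · 418 = 9074345280.

9074345280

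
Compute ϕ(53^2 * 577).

1587456

φ(53^2) = 53^2 − 53^1 = 2809 − 53 = 2756.
φ(577) = 577 − 1 = 576.
Since φ is multiplicative, φ(1620793) = 2756 · 576 = 1587456.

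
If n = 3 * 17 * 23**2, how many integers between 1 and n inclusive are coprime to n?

φ(26979) = 26979 · (1 − 1/3) · (1 − 1/17) · (1 − 1/23)
       = 26979 · 704/1173 = 16192.

16192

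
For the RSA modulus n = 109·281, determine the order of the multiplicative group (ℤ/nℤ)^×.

For distinct primes, φ(pq) = (p−1)(q−1) = 108 × 280 = 30240.

30240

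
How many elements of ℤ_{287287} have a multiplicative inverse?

Factor 287287: 287287 = 7**2 × 11 × 13 × 41.
φ(287287) = 287287 · (1 − 1/7) · (1 − 1/11) · (1 − 1/13) · (1 − 1/41)
       = 287287 · 28800/41041 = 201600.

201600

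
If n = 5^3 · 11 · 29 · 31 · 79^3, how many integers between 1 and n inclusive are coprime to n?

408910320000

φ(5^3) = 5^3 − 5^2 = 125 − 25 = 100.
φ(11) = 11 − 1 = 10.
φ(29) = 29 − 1 = 28.
φ(31) = 31 − 1 = 30.
φ(79^3) = 79^3 − 79^2 = 493039 − 6241 = 486798.
Since φ is multiplicative, φ(609457833875) = 100 · 10 · 28 · 30 · 486798 = 408910320000.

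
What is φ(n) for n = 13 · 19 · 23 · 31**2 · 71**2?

φ(13) = 13 − 1 = 12.
φ(19) = 19 − 1 = 18.
φ(23) = 23 − 1 = 22.
φ(31^2) = 31^1·(31−1) = 31·30 = 930.
φ(71^2) = 71^2 − 71^1 = 5041 − 71 = 4970.
φ(27521042081) = 12 × 18 × 22 × 930 × 4970 = 21964219200.

21964219200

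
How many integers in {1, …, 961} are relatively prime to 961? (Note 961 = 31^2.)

φ(961) = 961 · (1 − 1/31)
       = 961 · 30/31 = 930.

930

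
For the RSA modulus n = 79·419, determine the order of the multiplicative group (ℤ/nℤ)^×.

32604

For distinct primes, φ(pq) = (p−1)(q−1) = 78 × 418 = 32604.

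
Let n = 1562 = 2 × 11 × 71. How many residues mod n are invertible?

700

φ(2) = 2 − 1 = 1.
φ(11) = 11 − 1 = 10.
φ(71) = 71 − 1 = 70.
φ(1562) = 1 × 10 × 70 = 700.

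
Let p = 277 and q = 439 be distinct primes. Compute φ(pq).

For distinct primes, φ(pq) = (p−1)(q−1) = 276 × 438 = 120888.

120888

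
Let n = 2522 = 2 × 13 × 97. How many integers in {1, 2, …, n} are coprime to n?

1152

φ(2) = 2 − 1 = 1.
φ(13) = 13 − 1 = 12.
φ(97) = 97 − 1 = 96.
Multiply: 1 · 12 · 96 = 1152.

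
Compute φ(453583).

380160

First factor: 453583 = 13 × 23 × 37 × 41.
φ(453583) = 453583 · (1 − 1/13) · (1 − 1/23) · (1 − 1/37) · (1 − 1/41)
       = 453583 · 380160/453583 = 380160.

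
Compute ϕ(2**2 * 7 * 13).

144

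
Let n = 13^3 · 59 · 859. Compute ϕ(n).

φ(13^3) = 13^2·(13−1) = 169·12 = 2028.
φ(59) = 59 − 1 = 58.
φ(859) = 859 − 1 = 858.
φ(111346157) = 2028 × 58 × 858 = 100921392.

100921392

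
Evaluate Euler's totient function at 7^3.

294

φ(343) = 343 · (1 − 1/7)
       = 343 · 6/7 = 294.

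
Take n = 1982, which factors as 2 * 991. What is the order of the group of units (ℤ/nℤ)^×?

φ(1982) = 1982 · (1 − 1/2) · (1 − 1/991)
       = 1982 · 990/1982 = 990.

990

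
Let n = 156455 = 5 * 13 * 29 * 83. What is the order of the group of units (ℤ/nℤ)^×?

110208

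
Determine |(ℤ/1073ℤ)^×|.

1008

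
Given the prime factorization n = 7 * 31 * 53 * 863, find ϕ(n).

8068320

φ(9925363) = 9925363 · (1 − 1/7) · (1 − 1/31) · (1 − 1/53) · (1 − 1/863)
       = 9925363 · 8068320/9925363 = 8068320.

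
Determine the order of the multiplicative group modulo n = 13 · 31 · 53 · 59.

φ(13) = 13 − 1 = 12.
φ(31) = 31 − 1 = 30.
φ(53) = 53 − 1 = 52.
φ(59) = 59 − 1 = 58.
Since φ is multiplicative, φ(1260181) = 12 · 30 · 52 · 58 = 1085760.

1085760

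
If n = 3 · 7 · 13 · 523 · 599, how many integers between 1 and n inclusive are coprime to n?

φ(3) = 3 − 1 = 2.
φ(7) = 7 − 1 = 6.
φ(13) = 13 − 1 = 12.
φ(523) = 523 − 1 = 522.
φ(599) = 599 − 1 = 598.
Multiply: 2 · 6 · 12 · 522 · 598 = 44950464.

44950464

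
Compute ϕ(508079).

380160

508079 = 11^2 × 13 × 17 × 19.
φ(11^2) = 11^1·(11−1) = 11·10 = 110.
φ(13) = 13 − 1 = 12.
φ(17) = 17 − 1 = 16.
φ(19) = 19 − 1 = 18.
Multiply: 110 · 12 · 16 · 18 = 380160.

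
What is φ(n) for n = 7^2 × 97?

φ(7^2) = 7^1·(7−1) = 7·6 = 42.
φ(97) = 97 − 1 = 96.
φ(4753) = 42 × 96 = 4032.

4032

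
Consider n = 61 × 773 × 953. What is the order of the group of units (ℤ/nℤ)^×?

φ(44936809) = 44936809 · (1 − 1/61) · (1 − 1/773) · (1 − 1/953)
       = 44936809 · 44096640/44936809 = 44096640.

44096640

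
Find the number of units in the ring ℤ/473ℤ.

420

Prime factorization: 473 = 11 · 43.
φ(473) = 473 · (1 − 1/11) · (1 − 1/43)
       = 473 · 420/473 = 420.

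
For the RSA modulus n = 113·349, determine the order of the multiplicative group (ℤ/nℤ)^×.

38976

For distinct primes, φ(pq) = (p−1)(q−1) = 112 × 348 = 38976.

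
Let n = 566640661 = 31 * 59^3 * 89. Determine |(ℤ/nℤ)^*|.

533010720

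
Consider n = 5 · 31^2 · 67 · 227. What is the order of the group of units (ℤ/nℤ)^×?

φ(5) = 5 − 1 = 4.
φ(31^2) = 31^1·(31−1) = 31·30 = 930.
φ(67) = 67 − 1 = 66.
φ(227) = 227 − 1 = 226.
Since φ is multiplicative, φ(73079245) = 4 · 930 · 66 · 226 = 55487520.

55487520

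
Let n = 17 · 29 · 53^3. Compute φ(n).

65438464

φ(17) = 17 − 1 = 16.
φ(29) = 29 − 1 = 28.
φ(53^3) = 53^3 − 53^2 = 148877 − 2809 = 146068.
Multiply: 16 · 28 · 146068 = 65438464.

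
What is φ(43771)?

33696

Factor 43771: 43771 = 7 × 13^2 × 37.
φ(43771) = 43771 · (1 − 1/7) · (1 − 1/13) · (1 − 1/37)
       = 43771 · 2592/3367 = 33696.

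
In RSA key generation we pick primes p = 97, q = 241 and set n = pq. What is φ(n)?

23040

φ(23377) = 23377 · (1 − 1/97) · (1 − 1/241)
       = 23377 · 23040/23377 = 23040.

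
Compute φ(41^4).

2756840

φ(41^4) = 41^4 − 41^3 = 2825761 − 68921 = 2756840.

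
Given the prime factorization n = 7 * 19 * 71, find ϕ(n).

7560

φ(9443) = 9443 · (1 − 1/7) · (1 − 1/19) · (1 − 1/71)
       = 9443 · 7560/9443 = 7560.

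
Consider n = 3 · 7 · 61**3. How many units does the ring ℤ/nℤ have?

φ(4766601) = 4766601 · (1 − 1/3) · (1 − 1/7) · (1 − 1/61)
       = 4766601 · 720/1281 = 2679120.

2679120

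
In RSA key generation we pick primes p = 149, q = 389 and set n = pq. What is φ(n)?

57424

φ(57961) = 57961 · (1 − 1/149) · (1 − 1/389)
       = 57961 · 57424/57961 = 57424.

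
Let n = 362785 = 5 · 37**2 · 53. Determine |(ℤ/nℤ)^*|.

φ(5) = 5 − 1 = 4.
φ(37^2) = 37^1·(37−1) = 37·36 = 1332.
φ(53) = 53 − 1 = 52.
φ(362785) = 4 × 1332 × 52 = 277056.

277056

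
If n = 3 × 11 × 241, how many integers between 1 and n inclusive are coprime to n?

4800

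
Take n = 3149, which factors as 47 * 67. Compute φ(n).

φ(47) = 47 − 1 = 46.
φ(67) = 67 − 1 = 66.
Multiply: 46 · 66 = 3036.

3036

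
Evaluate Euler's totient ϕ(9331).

7560

Factor 9331: 9331 = 7 * 31 * 43.
φ(7) = 7 − 1 = 6.
φ(31) = 31 − 1 = 30.
φ(43) = 43 − 1 = 42.
φ(9331) = 6 × 30 × 42 = 7560.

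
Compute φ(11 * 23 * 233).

51040

φ(58949) = 58949 · (1 − 1/11) · (1 − 1/23) · (1 − 1/233)
       = 58949 · 51040/58949 = 51040.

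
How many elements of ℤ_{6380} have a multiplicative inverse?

2240

Factor 6380: 6380 = 2^2 * 5 * 11 * 29.
φ(2^2) = 2^1·(2−1) = 2·1 = 2.
φ(5) = 5 − 1 = 4.
φ(11) = 11 − 1 = 10.
φ(29) = 29 − 1 = 28.
Multiply: 2 · 4 · 10 · 28 = 2240.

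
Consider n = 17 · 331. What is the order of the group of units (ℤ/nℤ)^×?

5280

φ(5627) = 5627 · (1 − 1/17) · (1 − 1/331)
       = 5627 · 5280/5627 = 5280.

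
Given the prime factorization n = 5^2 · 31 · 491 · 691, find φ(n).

φ(5^2) = 5^2 − 5^1 = 25 − 5 = 20.
φ(31) = 31 − 1 = 30.
φ(491) = 491 − 1 = 490.
φ(691) = 691 − 1 = 690.
Since φ is multiplicative, φ(262942775) = 20 · 30 · 490 · 690 = 202860000.

202860000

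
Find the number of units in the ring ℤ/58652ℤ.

25200

Prime factorization: 58652 = 2^2 · 11 · 31 · 43.
φ(58652) = 58652 · (1 − 1/2) · (1 − 1/11) · (1 − 1/31) · (1 − 1/43)
       = 58652 · 12600/29326 = 25200.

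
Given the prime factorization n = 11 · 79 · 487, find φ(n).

φ(423203) = 423203 · (1 − 1/11) · (1 − 1/79) · (1 − 1/487)
       = 423203 · 379080/423203 = 379080.

379080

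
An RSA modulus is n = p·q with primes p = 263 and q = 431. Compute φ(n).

φ(pq) = (p−1)(q−1) = 262 · 430 = 112660.

112660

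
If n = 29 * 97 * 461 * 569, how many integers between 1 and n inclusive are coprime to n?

702320640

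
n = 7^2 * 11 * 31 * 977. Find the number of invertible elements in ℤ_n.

12297600

φ(16324693) = 16324693 · (1 − 1/7) · (1 − 1/11) · (1 − 1/31) · (1 − 1/977)
       = 16324693 · 1756800/2332099 = 12297600.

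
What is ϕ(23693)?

First factor: 23693 = 19 · 29 · 43.
φ(19) = 19 − 1 = 18.
φ(29) = 29 − 1 = 28.
φ(43) = 43 − 1 = 42.
φ(23693) = 18 × 28 × 42 = 21168.

21168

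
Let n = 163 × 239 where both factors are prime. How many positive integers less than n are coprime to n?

For distinct primes, φ(pq) = (p−1)(q−1) = 162 × 238 = 38556.

38556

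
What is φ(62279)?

50400

62279 = 7^2 × 31 × 41.
φ(62279) = 62279 · (1 − 1/7) · (1 − 1/31) · (1 − 1/41)
       = 62279 · 7200/8897 = 50400.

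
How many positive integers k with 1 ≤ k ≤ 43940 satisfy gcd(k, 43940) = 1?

16224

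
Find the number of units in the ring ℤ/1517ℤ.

1440

1517 = 37 × 41.
φ(37) = 37 − 1 = 36.
φ(41) = 41 − 1 = 40.
Multiply: 36 · 40 = 1440.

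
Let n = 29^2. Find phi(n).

812

φ(29^2) = 29^2 − 29^1 = 841 − 29 = 812.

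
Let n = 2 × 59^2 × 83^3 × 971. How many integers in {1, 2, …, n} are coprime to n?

φ(3865338442274) = 3865338442274 · (1 − 1/2) · (1 − 1/59) · (1 − 1/83) · (1 − 1/971)
       = 3865338442274 · 4613320/9509974 = 1875088527320.

1875088527320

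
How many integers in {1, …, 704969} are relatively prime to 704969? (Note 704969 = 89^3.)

697048

φ(704969) = 704969 · (1 − 1/89)
       = 704969 · 88/89 = 697048.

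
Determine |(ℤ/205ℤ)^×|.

160

205 = 5 * 41.
φ(5) = 5 − 1 = 4.
φ(41) = 41 − 1 = 40.
φ(205) = 4 × 40 = 160.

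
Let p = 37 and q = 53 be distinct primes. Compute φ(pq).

φ(1961) = 1961 · (1 − 1/37) · (1 − 1/53)
       = 1961 · 1872/1961 = 1872.

1872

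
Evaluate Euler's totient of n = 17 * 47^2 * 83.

2836544

φ(3116899) = 3116899 · (1 − 1/17) · (1 − 1/47) · (1 − 1/83)
       = 3116899 · 60352/66317 = 2836544.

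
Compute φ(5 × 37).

φ(185) = 185 · (1 − 1/5) · (1 − 1/37)
       = 185 · 144/185 = 144.

144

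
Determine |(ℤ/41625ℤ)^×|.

First factor: 41625 = 3**2 · 5**3 · 37.
φ(3^2) = 3^2 − 3^1 = 9 − 3 = 6.
φ(5^3) = 5^3 − 5^2 = 125 − 25 = 100.
φ(37) = 37 − 1 = 36.
Since φ is multiplicative, φ(41625) = 6 · 100 · 36 = 21600.

21600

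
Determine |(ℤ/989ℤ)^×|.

924

Factor 989: 989 = 23 * 43.
φ(989) = 989 · (1 − 1/23) · (1 − 1/43)
       = 989 · 924/989 = 924.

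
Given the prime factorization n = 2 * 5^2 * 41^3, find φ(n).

1344800

φ(3446050) = 3446050 · (1 − 1/2) · (1 − 1/5) · (1 − 1/41)
       = 3446050 · 160/410 = 1344800.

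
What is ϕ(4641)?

2304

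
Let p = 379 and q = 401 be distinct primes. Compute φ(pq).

151200

φ(379) = 379 − 1 = 378.
φ(401) = 401 − 1 = 400.
Since φ is multiplicative, φ(151979) = 378 · 400 = 151200.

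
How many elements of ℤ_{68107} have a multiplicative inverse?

First factor: 68107 = 13**3 · 31.
φ(68107) = 68107 · (1 − 1/13) · (1 − 1/31)
       = 68107 · 360/403 = 60840.

60840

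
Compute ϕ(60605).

42240

Prime factorization: 60605 = 5 · 17 · 23 · 31.
φ(60605) = 60605 · (1 − 1/5) · (1 − 1/17) · (1 − 1/23) · (1 − 1/31)
       = 60605 · 42240/60605 = 42240.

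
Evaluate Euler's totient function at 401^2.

160400

φ(401^2) = 401^2 − 401^1 = 160801 − 401 = 160400.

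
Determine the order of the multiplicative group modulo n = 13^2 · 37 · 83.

460512

φ(518999) = 518999 · (1 − 1/13) · (1 − 1/37) · (1 − 1/83)
       = 518999 · 35424/39923 = 460512.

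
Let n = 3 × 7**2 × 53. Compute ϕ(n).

4368

φ(3) = 3 − 1 = 2.
φ(7^2) = 7^2 − 7^1 = 49 − 7 = 42.
φ(53) = 53 − 1 = 52.
φ(7791) = 2 × 42 × 52 = 4368.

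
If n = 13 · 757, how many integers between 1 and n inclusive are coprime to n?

φ(9841) = 9841 · (1 − 1/13) · (1 − 1/757)
       = 9841 · 9072/9841 = 9072.

9072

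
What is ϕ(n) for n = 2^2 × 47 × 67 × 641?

φ(2^2) = 2^1·(2−1) = 2·1 = 2.
φ(47) = 47 − 1 = 46.
φ(67) = 67 − 1 = 66.
φ(641) = 641 − 1 = 640.
Multiply: 2 · 46 · 66 · 640 = 3886080.

3886080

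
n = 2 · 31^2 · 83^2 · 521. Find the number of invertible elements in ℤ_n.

φ(6898382818) = 6898382818 · (1 − 1/2) · (1 − 1/31) · (1 − 1/83) · (1 − 1/521)
       = 6898382818 · 1279200/2681066 = 3291381600.

3291381600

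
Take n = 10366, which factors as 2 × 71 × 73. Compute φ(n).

5040

φ(10366) = 10366 · (1 − 1/2) · (1 − 1/71) · (1 − 1/73)
       = 10366 · 5040/10366 = 5040.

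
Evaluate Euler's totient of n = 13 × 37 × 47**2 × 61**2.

3418381440

φ(3953670409) = 3953670409 · (1 − 1/13) · (1 − 1/37) · (1 − 1/47) · (1 − 1/61)
       = 3953670409 · 1192320/1379027 = 3418381440.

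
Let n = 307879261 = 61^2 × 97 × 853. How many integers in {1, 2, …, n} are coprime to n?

299358720

φ(307879261) = 307879261 · (1 − 1/61) · (1 − 1/97) · (1 − 1/853)
       = 307879261 · 4907520/5047201 = 299358720.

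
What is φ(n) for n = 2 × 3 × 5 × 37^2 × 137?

φ(5626590) = 5626590 · (1 − 1/2) · (1 − 1/3) · (1 − 1/5) · (1 − 1/37) · (1 − 1/137)
       = 5626590 · 39168/152070 = 1449216.

1449216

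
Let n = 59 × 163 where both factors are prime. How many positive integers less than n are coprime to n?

9396

φ(pq) = (p−1)(q−1) = 58 · 162 = 9396.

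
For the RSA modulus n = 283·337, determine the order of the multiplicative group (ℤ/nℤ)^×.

94752

φ(95371) = 95371 · (1 − 1/283) · (1 − 1/337)
       = 95371 · 94752/95371 = 94752.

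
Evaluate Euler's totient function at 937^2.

φ(877969) = 877969 · (1 − 1/937)
       = 877969 · 936/937 = 877032.

877032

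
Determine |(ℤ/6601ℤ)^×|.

5280

Factor 6601: 6601 = 7 · 23 · 41.
φ(7) = 7 − 1 = 6.
φ(23) = 23 − 1 = 22.
φ(41) = 41 − 1 = 40.
Multiply: 6 · 22 · 40 = 5280.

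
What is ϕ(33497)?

30240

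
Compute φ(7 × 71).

φ(7) = 7 − 1 = 6.
φ(71) = 71 − 1 = 70.
Since φ is multiplicative, φ(497) = 6 · 70 = 420.

420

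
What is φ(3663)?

Prime factorization: 3663 = 3^2 · 11 · 37.
φ(3^2) = 3^1·(3−1) = 3·2 = 6.
φ(11) = 11 − 1 = 10.
φ(37) = 37 − 1 = 36.
Since φ is multiplicative, φ(3663) = 6 · 10 · 36 = 2160.

2160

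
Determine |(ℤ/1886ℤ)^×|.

Prime factorization: 1886 = 2 · 23 · 41.
φ(2) = 2 − 1 = 1.
φ(23) = 23 − 1 = 22.
φ(41) = 41 − 1 = 40.
Multiply: 1 · 22 · 40 = 880.

880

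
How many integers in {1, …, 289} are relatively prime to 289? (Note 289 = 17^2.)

272

φ(289) = 289 · (1 − 1/17)
       = 289 · 16/17 = 272.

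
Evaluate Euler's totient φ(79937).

65520

Factor 79937: 79937 = 11 × 13**2 × 43.
φ(79937) = 79937 · (1 − 1/11) · (1 − 1/13) · (1 − 1/43)
       = 79937 · 5040/6149 = 65520.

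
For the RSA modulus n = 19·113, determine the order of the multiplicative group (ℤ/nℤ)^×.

2016

For distinct primes, φ(pq) = (p−1)(q−1) = 18 × 112 = 2016.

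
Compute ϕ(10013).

First factor: 10013 = 17 × 19 × 31.
φ(10013) = 10013 · (1 − 1/17) · (1 − 1/19) · (1 − 1/31)
       = 10013 · 8640/10013 = 8640.

8640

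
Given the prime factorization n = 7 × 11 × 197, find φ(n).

11760

φ(7) = 7 − 1 = 6.
φ(11) = 11 − 1 = 10.
φ(197) = 197 − 1 = 196.
φ(15169) = 6 × 10 × 196 = 11760.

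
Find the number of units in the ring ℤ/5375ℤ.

4200

Factor 5375: 5375 = 5^3 · 43.
φ(5^3) = 5^2·(5−1) = 25·4 = 100.
φ(43) = 43 − 1 = 42.
Multiply: 100 · 42 = 4200.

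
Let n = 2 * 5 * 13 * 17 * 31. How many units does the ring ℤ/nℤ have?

23040

φ(2) = 2 − 1 = 1.
φ(5) = 5 − 1 = 4.
φ(13) = 13 − 1 = 12.
φ(17) = 17 − 1 = 16.
φ(31) = 31 − 1 = 30.
φ(68510) = 1 × 4 × 12 × 16 × 30 = 23040.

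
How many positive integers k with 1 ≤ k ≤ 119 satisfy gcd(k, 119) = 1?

Factor 119: 119 = 7 · 17.
φ(7) = 7 − 1 = 6.
φ(17) = 17 − 1 = 16.
φ(119) = 6 × 16 = 96.

96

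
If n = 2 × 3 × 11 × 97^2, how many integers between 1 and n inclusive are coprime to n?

186240

φ(2) = 2 − 1 = 1.
φ(3) = 3 − 1 = 2.
φ(11) = 11 − 1 = 10.
φ(97^2) = 97^2 − 97^1 = 9409 − 97 = 9312.
Multiply: 1 · 2 · 10 · 9312 = 186240.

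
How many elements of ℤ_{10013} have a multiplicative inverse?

8640

10013 = 17 · 19 · 31.
φ(17) = 17 − 1 = 16.
φ(19) = 19 − 1 = 18.
φ(31) = 31 − 1 = 30.
Since φ is multiplicative, φ(10013) = 16 · 18 · 30 = 8640.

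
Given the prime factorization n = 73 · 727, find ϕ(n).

φ(53071) = 53071 · (1 − 1/73) · (1 − 1/727)
       = 53071 · 52272/53071 = 52272.

52272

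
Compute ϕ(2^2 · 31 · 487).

29160

φ(60388) = 60388 · (1 − 1/2) · (1 − 1/31) · (1 − 1/487)
       = 60388 · 14580/30194 = 29160.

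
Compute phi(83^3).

φ(83^3) = 83^2·(83−1) = 6889·82 = 564898.

564898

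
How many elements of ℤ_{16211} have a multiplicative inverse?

First factor: 16211 = 13 × 29 × 43.
φ(16211) = 16211 · (1 − 1/13) · (1 − 1/29) · (1 − 1/43)
       = 16211 · 14112/16211 = 14112.

14112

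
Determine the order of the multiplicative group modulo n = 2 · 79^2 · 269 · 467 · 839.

644891159328

φ(2) = 2 − 1 = 1.
φ(79^2) = 79^2 − 79^1 = 6241 − 79 = 6162.
φ(269) = 269 − 1 = 268.
φ(467) = 467 − 1 = 466.
φ(839) = 839 − 1 = 838.
φ(1315574053954) = 1 × 6162 × 268 × 466 × 838 = 644891159328.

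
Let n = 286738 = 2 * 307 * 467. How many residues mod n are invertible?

φ(286738) = 286738 · (1 − 1/2) · (1 − 1/307) · (1 − 1/467)
       = 286738 · 142596/286738 = 142596.

142596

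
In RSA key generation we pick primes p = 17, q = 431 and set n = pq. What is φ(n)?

6880

φ(n) = (p − 1)(q − 1) = (17−1)(431−1) = 16·430 = 6880.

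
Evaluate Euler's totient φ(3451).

2688

First factor: 3451 = 7 · 17 · 29.
φ(3451) = 3451 · (1 − 1/7) · (1 − 1/17) · (1 − 1/29)
       = 3451 · 2688/3451 = 2688.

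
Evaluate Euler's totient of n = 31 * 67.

1980

φ(2077) = 2077 · (1 − 1/31) · (1 − 1/67)
       = 2077 · 1980/2077 = 1980.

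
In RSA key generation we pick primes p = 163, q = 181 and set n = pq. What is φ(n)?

φ(n) = (p − 1)(q − 1) = (163−1)(181−1) = 162·180 = 29160.

29160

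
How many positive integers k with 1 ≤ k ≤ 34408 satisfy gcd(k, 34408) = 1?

14080

Prime factorization: 34408 = 2^3 * 11 * 17 * 23.
φ(2^3) = 2^2·(2−1) = 4·1 = 4.
φ(11) = 11 − 1 = 10.
φ(17) = 17 − 1 = 16.
φ(23) = 23 − 1 = 22.
Since φ is multiplicative, φ(34408) = 4 · 10 · 16 · 22 = 14080.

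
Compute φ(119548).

47520

First factor: 119548 = 2^2 · 11^2 · 13 · 19.
φ(2^2) = 2^2 − 2^1 = 4 − 2 = 2.
φ(11^2) = 11^1·(11−1) = 11·10 = 110.
φ(13) = 13 − 1 = 12.
φ(19) = 19 − 1 = 18.
Since φ is multiplicative, φ(119548) = 2 · 110 · 12 · 18 = 47520.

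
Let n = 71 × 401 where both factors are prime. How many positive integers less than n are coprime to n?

φ(pq) = (p−1)(q−1) = 70 · 400 = 28000.

28000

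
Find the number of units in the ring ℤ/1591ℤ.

1512

Factor 1591: 1591 = 37 × 43.
φ(37) = 37 − 1 = 36.
φ(43) = 43 − 1 = 42.
φ(1591) = 36 × 42 = 1512.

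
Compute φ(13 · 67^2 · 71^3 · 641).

11983803955200

φ(13388318437507) = 13388318437507 · (1 − 1/13) · (1 − 1/67) · (1 − 1/71) · (1 − 1/641)
       = 13388318437507 · 35481600/39640081 = 11983803955200.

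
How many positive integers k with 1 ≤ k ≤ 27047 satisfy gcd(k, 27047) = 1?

24192

Prime factorization: 27047 = 17 · 37 · 43.
φ(17) = 17 − 1 = 16.
φ(37) = 37 − 1 = 36.
φ(43) = 43 − 1 = 42.
φ(27047) = 16 × 36 × 42 = 24192.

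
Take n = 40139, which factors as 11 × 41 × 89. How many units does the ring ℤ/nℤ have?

φ(11) = 11 − 1 = 10.
φ(41) = 41 − 1 = 40.
φ(89) = 89 − 1 = 88.
Multiply: 10 · 40 · 88 = 35200.

35200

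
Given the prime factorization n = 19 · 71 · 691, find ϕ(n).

869400

φ(932159) = 932159 · (1 − 1/19) · (1 − 1/71) · (1 − 1/691)
       = 932159 · 869400/932159 = 869400.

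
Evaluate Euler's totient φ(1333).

1260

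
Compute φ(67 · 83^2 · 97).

φ(44771611) = 44771611 · (1 − 1/67) · (1 − 1/83) · (1 − 1/97)
       = 44771611 · 519552/539417 = 43122816.

43122816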